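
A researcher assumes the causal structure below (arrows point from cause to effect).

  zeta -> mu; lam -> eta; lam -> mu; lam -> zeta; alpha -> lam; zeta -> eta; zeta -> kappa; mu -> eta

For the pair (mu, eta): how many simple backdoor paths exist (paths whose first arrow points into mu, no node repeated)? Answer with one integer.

A backdoor path from mu to eta is any simple undirected path whose first edge points into mu (i.e. leaves mu via a parent).
Parents of mu: {lam, zeta}.
Enumerating:
  P1: mu <- lam -> zeta -> eta
  P2: mu <- lam -> eta
  P3: mu <- zeta <- lam -> eta
  P4: mu <- zeta -> eta
That exhausts the simple backdoor paths. Count: 4.

4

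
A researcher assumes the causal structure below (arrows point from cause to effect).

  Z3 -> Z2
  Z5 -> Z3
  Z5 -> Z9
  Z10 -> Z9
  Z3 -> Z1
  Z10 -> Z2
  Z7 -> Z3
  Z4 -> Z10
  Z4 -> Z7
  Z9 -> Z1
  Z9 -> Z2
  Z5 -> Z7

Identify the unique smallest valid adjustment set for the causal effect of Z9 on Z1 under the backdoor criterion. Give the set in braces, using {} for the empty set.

Variables eligible for adjustment (non-descendants of Z9, excluding Z9 and Z1): {Z10, Z3, Z4, Z5, Z7}.
Backdoor paths from Z9 to Z1:
  P1: Z9 <- Z10 <- Z4 -> Z7 <- Z5 -> Z3 -> Z1
  P2: Z9 <- Z10 <- Z4 -> Z7 -> Z3 -> Z1
  P3: Z9 <- Z10 -> Z2 <- Z3 -> Z1
  P4: Z9 <- Z5 -> Z7 <- Z4 -> Z10 -> Z2 <- Z3 -> Z1
  P5: Z9 <- Z5 -> Z7 -> Z3 -> Z1
  P6: Z9 <- Z5 -> Z3 -> Z1
The empty set is not sufficient: P2 (Z9 <- Z10 <- Z4 -> Z7 -> Z3 -> Z1) has no collider blocking it and no conditioned non-collider, so it is open.
Try {Z3}:
  P1: blocked at chain node Z3 ∈ conditioning set.
  P2: blocked at chain node Z3 ∈ conditioning set.
  P3: blocked at collider Z2 (neither it nor any descendant is in the conditioning set).
  P4: blocked at collider Z2 (neither it nor any descendant is in the conditioning set).
  P5: blocked at chain node Z3 ∈ conditioning set.
  P6: blocked at chain node Z3 ∈ conditioning set.
{Z3} contains no descendant of Z9 and blocks every backdoor path.
No other singleton works — e.g. {Z4} leaves P5 open — so {Z3} is the unique smallest valid adjustment set.

{Z3}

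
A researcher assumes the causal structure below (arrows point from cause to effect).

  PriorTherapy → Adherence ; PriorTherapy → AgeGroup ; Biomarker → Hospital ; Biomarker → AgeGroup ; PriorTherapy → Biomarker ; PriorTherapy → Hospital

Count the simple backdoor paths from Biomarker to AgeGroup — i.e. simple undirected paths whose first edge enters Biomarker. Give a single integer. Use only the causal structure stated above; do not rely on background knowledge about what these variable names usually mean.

1

A backdoor path from Biomarker to AgeGroup is any simple undirected path whose first edge points into Biomarker (i.e. leaves Biomarker via a parent).
Parents of Biomarker: {PriorTherapy}.
Enumerating:
  P1: Biomarker <- PriorTherapy -> AgeGroup
That exhausts the simple backdoor paths. Count: 1.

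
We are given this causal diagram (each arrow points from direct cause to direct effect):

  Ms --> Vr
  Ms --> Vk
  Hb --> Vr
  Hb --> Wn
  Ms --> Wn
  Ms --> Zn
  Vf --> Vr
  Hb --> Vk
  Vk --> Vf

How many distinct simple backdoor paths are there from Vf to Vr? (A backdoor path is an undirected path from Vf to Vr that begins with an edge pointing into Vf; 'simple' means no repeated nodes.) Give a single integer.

4

A backdoor path from Vf to Vr is any simple undirected path whose first edge points into Vf (i.e. leaves Vf via a parent).
Parents of Vf: {Vk}.
Enumerating:
  P1: Vf <- Vk <- Hb -> Wn <- Ms -> Vr
  P2: Vf <- Vk <- Hb -> Vr
  P3: Vf <- Vk <- Ms -> Wn <- Hb -> Vr
  P4: Vf <- Vk <- Ms -> Vr
That exhausts the simple backdoor paths. Count: 4.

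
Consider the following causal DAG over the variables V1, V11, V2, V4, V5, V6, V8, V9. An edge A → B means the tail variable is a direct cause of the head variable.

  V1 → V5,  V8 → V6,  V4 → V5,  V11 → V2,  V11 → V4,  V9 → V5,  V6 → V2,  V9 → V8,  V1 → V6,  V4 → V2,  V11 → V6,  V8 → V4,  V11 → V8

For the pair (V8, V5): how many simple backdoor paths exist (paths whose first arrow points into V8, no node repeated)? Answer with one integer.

7

A backdoor path from V8 to V5 is any simple undirected path whose first edge points into V8 (i.e. leaves V8 via a parent).
Parents of V8: {V11, V9}.
Enumerating:
  P1: V8 <- V11 -> V4 -> V2 <- V6 <- V1 -> V5
  P2: V8 <- V11 -> V4 -> V5
  P3: V8 <- V11 -> V6 <- V1 -> V5
  P4: V8 <- V11 -> V6 -> V2 <- V4 -> V5
  P5: V8 <- V11 -> V2 <- V4 -> V5
  P6: V8 <- V11 -> V2 <- V6 <- V1 -> V5
  P7: V8 <- V9 -> V5
That exhausts the simple backdoor paths. Count: 7.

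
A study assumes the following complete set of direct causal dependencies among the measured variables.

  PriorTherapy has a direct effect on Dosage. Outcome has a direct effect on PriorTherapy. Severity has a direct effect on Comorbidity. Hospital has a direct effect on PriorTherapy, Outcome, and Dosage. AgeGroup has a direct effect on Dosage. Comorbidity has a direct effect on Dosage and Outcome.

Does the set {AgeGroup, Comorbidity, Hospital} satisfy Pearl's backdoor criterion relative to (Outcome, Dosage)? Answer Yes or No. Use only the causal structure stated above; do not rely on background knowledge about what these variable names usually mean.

Yes

Backdoor paths from Outcome to Dosage (paths whose first edge points into Outcome):
  P1: Outcome <- Hospital -> PriorTherapy -> Dosage
  P2: Outcome <- Hospital -> Dosage
  P3: Outcome <- Comorbidity -> Dosage
Condition 1 (no descendant of Outcome in the set): holds — descendants of Outcome are {Dosage, PriorTherapy}; none are in {AgeGroup, Comorbidity, Hospital}.
Condition 2 (every backdoor path blocked by {AgeGroup, Comorbidity, Hospital}):
  P1: blocked at fork node Hospital ∈ conditioning set.
  P2: blocked at fork node Hospital ∈ conditioning set.
  P3: blocked at fork node Comorbidity ∈ conditioning set.
{AgeGroup, Comorbidity, Hospital} satisfies the backdoor criterion.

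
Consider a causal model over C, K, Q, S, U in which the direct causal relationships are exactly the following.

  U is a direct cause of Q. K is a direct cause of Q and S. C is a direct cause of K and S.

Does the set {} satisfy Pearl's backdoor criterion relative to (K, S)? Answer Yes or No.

No

Backdoor paths from K to S (paths whose first edge points into K):
  P1: K <- C -> S
Condition 1 (no descendant of K in the set): holds — descendants of K are {Q, S}; none are in {}.
Condition 2 (every backdoor path blocked by {}):
  P1: open — no interior node is in the conditioning set.
{} does not satisfy the backdoor criterion.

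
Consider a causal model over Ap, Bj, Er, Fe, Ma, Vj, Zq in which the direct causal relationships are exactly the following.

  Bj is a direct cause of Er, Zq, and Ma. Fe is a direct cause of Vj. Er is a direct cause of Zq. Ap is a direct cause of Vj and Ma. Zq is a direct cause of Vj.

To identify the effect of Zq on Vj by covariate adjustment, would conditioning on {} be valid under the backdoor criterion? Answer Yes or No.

Yes

Backdoor paths from Zq to Vj (paths whose first edge points into Zq):
  P1: Zq <- Bj -> Ma <- Ap -> Vj
  P2: Zq <- Er <- Bj -> Ma <- Ap -> Vj
Condition 1 (no descendant of Zq in the set): holds — descendants of Zq are {Vj}; none are in {}.
Condition 2 (every backdoor path blocked by {}):
  P1: blocked at collider Ma (neither it nor any descendant is in the conditioning set).
  P2: blocked at collider Ma (neither it nor any descendant is in the conditioning set).
{} satisfies the backdoor criterion.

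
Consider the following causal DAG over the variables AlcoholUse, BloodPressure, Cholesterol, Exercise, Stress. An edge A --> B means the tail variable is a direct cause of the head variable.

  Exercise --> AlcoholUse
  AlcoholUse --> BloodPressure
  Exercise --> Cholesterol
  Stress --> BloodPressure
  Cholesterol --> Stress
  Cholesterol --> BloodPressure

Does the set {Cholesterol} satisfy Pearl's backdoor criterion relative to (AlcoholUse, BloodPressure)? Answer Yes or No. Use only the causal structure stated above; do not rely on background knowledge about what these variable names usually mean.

Backdoor paths from AlcoholUse to BloodPressure (paths whose first edge points into AlcoholUse):
  P1: AlcoholUse <- Exercise -> Cholesterol -> Stress -> BloodPressure
  P2: AlcoholUse <- Exercise -> Cholesterol -> BloodPressure
Condition 1 (no descendant of AlcoholUse in the set): holds — descendants of AlcoholUse are {BloodPressure}; none are in {Cholesterol}.
Condition 2 (every backdoor path blocked by {Cholesterol}):
  P1: blocked at chain node Cholesterol ∈ conditioning set.
  P2: blocked at chain node Cholesterol ∈ conditioning set.
{Cholesterol} satisfies the backdoor criterion.

Yes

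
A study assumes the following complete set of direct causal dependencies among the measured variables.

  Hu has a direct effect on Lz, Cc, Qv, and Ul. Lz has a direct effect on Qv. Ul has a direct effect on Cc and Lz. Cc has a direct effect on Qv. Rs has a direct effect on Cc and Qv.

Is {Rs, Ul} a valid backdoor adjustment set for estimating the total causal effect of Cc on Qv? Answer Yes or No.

No

Backdoor paths from Cc to Qv (paths whose first edge points into Cc):
  P1: Cc <- Hu -> Ul -> Lz -> Qv
  P2: Cc <- Hu -> Lz -> Qv
  P3: Cc <- Hu -> Qv
  P4: Cc <- Rs -> Qv
  P5: Cc <- Ul <- Hu -> Lz -> Qv
  P6: Cc <- Ul <- Hu -> Qv
  P7: Cc <- Ul -> Lz <- Hu -> Qv
  P8: Cc <- Ul -> Lz -> Qv
Condition 1 (no descendant of Cc in the set): holds — descendants of Cc are {Qv}; none are in {Rs, Ul}.
Condition 2 (every backdoor path blocked by {Rs, Ul}):
  P1: blocked at chain node Ul ∈ conditioning set.
  P2: open — no interior node is in the conditioning set.
  P3: open — no interior node is in the conditioning set.
  P4: blocked at fork node Rs ∈ conditioning set.
  P5: blocked at chain node Ul ∈ conditioning set.
  P6: blocked at chain node Ul ∈ conditioning set.
  P7: blocked at fork node Ul ∈ conditioning set.
  P8: blocked at fork node Ul ∈ conditioning set.
{Rs, Ul} does not satisfy the backdoor criterion.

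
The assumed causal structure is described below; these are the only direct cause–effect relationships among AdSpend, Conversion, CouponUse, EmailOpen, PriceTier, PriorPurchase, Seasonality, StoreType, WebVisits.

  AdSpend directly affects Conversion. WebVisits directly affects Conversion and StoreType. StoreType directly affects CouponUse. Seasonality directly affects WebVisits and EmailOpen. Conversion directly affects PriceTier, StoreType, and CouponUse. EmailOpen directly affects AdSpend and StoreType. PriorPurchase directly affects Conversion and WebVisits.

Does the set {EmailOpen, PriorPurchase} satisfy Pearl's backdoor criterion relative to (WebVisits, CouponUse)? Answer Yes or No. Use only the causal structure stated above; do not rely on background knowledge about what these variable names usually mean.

Yes

Backdoor paths from WebVisits to CouponUse (paths whose first edge points into WebVisits):
  P1: WebVisits <- PriorPurchase -> Conversion <- AdSpend <- EmailOpen -> StoreType -> CouponUse
  P2: WebVisits <- PriorPurchase -> Conversion -> StoreType -> CouponUse
  P3: WebVisits <- PriorPurchase -> Conversion -> CouponUse
  P4: WebVisits <- Seasonality -> EmailOpen -> AdSpend -> Conversion -> StoreType -> CouponUse
  P5: WebVisits <- Seasonality -> EmailOpen -> AdSpend -> Conversion -> CouponUse
  P6: WebVisits <- Seasonality -> EmailOpen -> StoreType <- Conversion -> CouponUse
  P7: WebVisits <- Seasonality -> EmailOpen -> StoreType -> CouponUse
Condition 1 (no descendant of WebVisits in the set): holds — descendants of WebVisits are {Conversion, CouponUse, PriceTier, StoreType}; none are in {EmailOpen, PriorPurchase}.
Condition 2 (every backdoor path blocked by {EmailOpen, PriorPurchase}):
  P1: blocked at fork node PriorPurchase ∈ conditioning set.
  P2: blocked at fork node PriorPurchase ∈ conditioning set.
  P3: blocked at fork node PriorPurchase ∈ conditioning set.
  P4: blocked at chain node EmailOpen ∈ conditioning set.
  P5: blocked at chain node EmailOpen ∈ conditioning set.
  P6: blocked at chain node EmailOpen ∈ conditioning set.
  P7: blocked at chain node EmailOpen ∈ conditioning set.
{EmailOpen, PriorPurchase} satisfies the backdoor criterion.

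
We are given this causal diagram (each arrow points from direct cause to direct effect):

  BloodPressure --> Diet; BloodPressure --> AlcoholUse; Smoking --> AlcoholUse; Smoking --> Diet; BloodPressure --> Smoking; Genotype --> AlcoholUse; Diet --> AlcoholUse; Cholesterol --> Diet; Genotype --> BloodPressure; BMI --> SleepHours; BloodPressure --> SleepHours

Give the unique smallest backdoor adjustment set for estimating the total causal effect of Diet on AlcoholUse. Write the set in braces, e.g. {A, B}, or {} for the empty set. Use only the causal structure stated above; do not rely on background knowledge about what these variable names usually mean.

Variables eligible for adjustment (non-descendants of Diet, excluding Diet and AlcoholUse): {BMI, BloodPressure, Cholesterol, Genotype, SleepHours, Smoking}.
Backdoor paths from Diet to AlcoholUse:
  P1: Diet <- BloodPressure <- Genotype -> AlcoholUse
  P2: Diet <- BloodPressure -> Smoking -> AlcoholUse
  P3: Diet <- BloodPressure -> AlcoholUse
  P4: Diet <- Smoking <- BloodPressure <- Genotype -> AlcoholUse
  P5: Diet <- Smoking <- BloodPressure -> AlcoholUse
  P6: Diet <- Smoking -> AlcoholUse
The empty set is not sufficient: P1 (Diet <- BloodPressure <- Genotype -> AlcoholUse) has no collider blocking it and no conditioned non-collider, so it is open.
Try {BloodPressure, Smoking}:
  P1: blocked at chain node BloodPressure ∈ conditioning set.
  P2: blocked at fork node BloodPressure ∈ conditioning set.
  P3: blocked at fork node BloodPressure ∈ conditioning set.
  P4: blocked at chain node Smoking ∈ conditioning set.
  P5: blocked at chain node Smoking ∈ conditioning set.
  P6: blocked at fork node Smoking ∈ conditioning set.
{BloodPressure, Smoking} contains no descendant of Diet and blocks every backdoor path.
Every element of {BloodPressure, Smoking} is needed (dropping BloodPressure leaves P1 open; dropping Smoking leaves P6 open), so no proper subset is valid.
Among all size-2 subsets of the eligible variables, only {BloodPressure, Smoking} blocks every backdoor path, so it is the unique smallest valid adjustment set.

{BloodPressure, Smoking}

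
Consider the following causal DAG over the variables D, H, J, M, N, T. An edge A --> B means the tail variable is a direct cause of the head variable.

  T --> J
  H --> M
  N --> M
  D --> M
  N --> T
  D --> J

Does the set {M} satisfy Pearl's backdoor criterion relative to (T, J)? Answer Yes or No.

Backdoor paths from T to J (paths whose first edge points into T):
  P1: T <- N -> M <- D -> J
Condition 1 (no descendant of T in the set): holds — descendants of T are {J}; none are in {M}.
Condition 2 (every backdoor path blocked by {M}):
  P1: open — collider(s) M are conditioned on (or have a conditioned descendant) and no non-collider on the path is in the set.
{M} does not satisfy the backdoor criterion.

No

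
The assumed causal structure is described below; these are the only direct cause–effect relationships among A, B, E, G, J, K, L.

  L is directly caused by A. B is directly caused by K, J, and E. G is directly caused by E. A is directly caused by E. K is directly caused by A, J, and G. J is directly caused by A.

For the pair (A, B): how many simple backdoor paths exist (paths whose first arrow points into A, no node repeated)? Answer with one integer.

A backdoor path from A to B is any simple undirected path whose first edge points into A (i.e. leaves A via a parent).
Parents of A: {E}.
Enumerating:
  P1: A <- E -> G -> K <- J -> B
  P2: A <- E -> G -> K -> B
  P3: A <- E -> B
That exhausts the simple backdoor paths. Count: 3.

3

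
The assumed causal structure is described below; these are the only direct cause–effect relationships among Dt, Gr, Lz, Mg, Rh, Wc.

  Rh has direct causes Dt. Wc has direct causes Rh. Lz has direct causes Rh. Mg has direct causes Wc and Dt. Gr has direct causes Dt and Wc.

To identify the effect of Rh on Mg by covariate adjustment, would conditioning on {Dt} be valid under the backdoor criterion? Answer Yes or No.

Backdoor paths from Rh to Mg (paths whose first edge points into Rh):
  P1: Rh <- Dt -> Mg
  P2: Rh <- Dt -> Gr <- Wc -> Mg
Condition 1 (no descendant of Rh in the set): holds — descendants of Rh are {Gr, Lz, Mg, Wc}; none are in {Dt}.
Condition 2 (every backdoor path blocked by {Dt}):
  P1: blocked at fork node Dt ∈ conditioning set.
  P2: blocked at fork node Dt ∈ conditioning set.
{Dt} satisfies the backdoor criterion.

Yes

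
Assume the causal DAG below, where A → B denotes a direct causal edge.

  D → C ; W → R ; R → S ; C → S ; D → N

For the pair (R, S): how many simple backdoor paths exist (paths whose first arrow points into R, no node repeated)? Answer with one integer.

0

A backdoor path from R to S is any simple undirected path whose first edge points into R (i.e. leaves R via a parent).
Parents of R: {W}.
No simple path from any parent of R reaches S without revisiting R, so there are no backdoor paths.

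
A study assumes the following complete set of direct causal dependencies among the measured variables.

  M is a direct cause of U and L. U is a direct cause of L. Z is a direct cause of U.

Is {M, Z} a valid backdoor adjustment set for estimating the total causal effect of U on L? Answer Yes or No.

Backdoor paths from U to L (paths whose first edge points into U):
  P1: U <- M -> L
Condition 1 (no descendant of U in the set): holds — descendants of U are {L}; none are in {M, Z}.
Condition 2 (every backdoor path blocked by {M, Z}):
  P1: blocked at fork node M ∈ conditioning set.
{M, Z} satisfies the backdoor criterion.

Yes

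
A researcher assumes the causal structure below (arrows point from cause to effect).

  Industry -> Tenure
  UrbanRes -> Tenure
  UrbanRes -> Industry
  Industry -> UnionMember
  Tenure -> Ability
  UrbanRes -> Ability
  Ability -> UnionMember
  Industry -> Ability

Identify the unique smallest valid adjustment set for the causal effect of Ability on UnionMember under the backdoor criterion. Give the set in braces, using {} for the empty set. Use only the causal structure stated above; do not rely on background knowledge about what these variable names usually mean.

{Industry}

Variables eligible for adjustment (non-descendants of Ability, excluding Ability and UnionMember): {Industry, Tenure, UrbanRes}.
Backdoor paths from Ability to UnionMember:
  P1: Ability <- UrbanRes -> Industry -> UnionMember
  P2: Ability <- UrbanRes -> Tenure <- Industry -> UnionMember
  P3: Ability <- Industry -> UnionMember
  P4: Ability <- Tenure <- UrbanRes -> Industry -> UnionMember
  P5: Ability <- Tenure <- Industry -> UnionMember
The empty set is not sufficient: P1 (Ability <- UrbanRes -> Industry -> UnionMember) has no collider blocking it and no conditioned non-collider, so it is open.
Try {Industry}:
  P1: blocked at chain node Industry ∈ conditioning set.
  P2: blocked at collider Tenure (neither it nor any descendant is in the conditioning set).
  P3: blocked at fork node Industry ∈ conditioning set.
  P4: blocked at chain node Industry ∈ conditioning set.
  P5: blocked at fork node Industry ∈ conditioning set.
{Industry} contains no descendant of Ability and blocks every backdoor path.
No other singleton works — e.g. {UrbanRes} leaves P3 open — so {Industry} is the unique smallest valid adjustment set.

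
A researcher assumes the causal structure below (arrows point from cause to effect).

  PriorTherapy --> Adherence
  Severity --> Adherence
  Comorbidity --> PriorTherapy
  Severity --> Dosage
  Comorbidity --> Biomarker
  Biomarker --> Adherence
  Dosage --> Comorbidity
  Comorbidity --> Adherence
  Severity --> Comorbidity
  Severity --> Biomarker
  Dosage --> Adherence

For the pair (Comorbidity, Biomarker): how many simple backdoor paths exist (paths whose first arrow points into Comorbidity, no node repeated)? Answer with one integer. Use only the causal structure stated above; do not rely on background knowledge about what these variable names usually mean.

A backdoor path from Comorbidity to Biomarker is any simple undirected path whose first edge points into Comorbidity (i.e. leaves Comorbidity via a parent).
Parents of Comorbidity: {Dosage, Severity}.
Enumerating:
  P1: Comorbidity <- Severity -> Dosage -> Adherence <- Biomarker
  P2: Comorbidity <- Severity -> Biomarker
  P3: Comorbidity <- Severity -> Adherence <- Biomarker
  P4: Comorbidity <- Dosage <- Severity -> Biomarker
  P5: Comorbidity <- Dosage <- Severity -> Adherence <- Biomarker
  P6: Comorbidity <- Dosage -> Adherence <- Severity -> Biomarker
  P7: Comorbidity <- Dosage -> Adherence <- Biomarker
That exhausts the simple backdoor paths. Count: 7.

7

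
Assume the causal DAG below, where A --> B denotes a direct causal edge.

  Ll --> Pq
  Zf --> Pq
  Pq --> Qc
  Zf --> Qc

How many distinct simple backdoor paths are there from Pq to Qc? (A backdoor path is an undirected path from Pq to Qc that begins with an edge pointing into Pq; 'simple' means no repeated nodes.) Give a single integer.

A backdoor path from Pq to Qc is any simple undirected path whose first edge points into Pq (i.e. leaves Pq via a parent).
Parents of Pq: {Ll, Zf}.
Enumerating:
  P1: Pq <- Zf -> Qc
That exhausts the simple backdoor paths. Count: 1.

1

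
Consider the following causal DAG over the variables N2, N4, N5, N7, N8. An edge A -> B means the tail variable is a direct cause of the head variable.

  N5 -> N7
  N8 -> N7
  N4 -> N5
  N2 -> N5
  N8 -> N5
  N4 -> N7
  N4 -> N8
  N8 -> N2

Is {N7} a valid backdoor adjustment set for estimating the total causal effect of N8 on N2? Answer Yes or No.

No

Backdoor paths from N8 to N2 (paths whose first edge points into N8):
  P1: N8 <- N4 -> N5 <- N2
  P2: N8 <- N4 -> N7 <- N5 <- N2
Condition 1 (no descendant of N8 in the set): FAILS — N7 is a descendant of N8.
Condition 2 (every backdoor path blocked by {N7}):
  P1: open — collider(s) N5 are conditioned on (or have a conditioned descendant) and no non-collider on the path is in the set.
  P2: open — collider(s) N7 are conditioned on (or have a conditioned descendant) and no non-collider on the path is in the set.
{N7} does not satisfy the backdoor criterion.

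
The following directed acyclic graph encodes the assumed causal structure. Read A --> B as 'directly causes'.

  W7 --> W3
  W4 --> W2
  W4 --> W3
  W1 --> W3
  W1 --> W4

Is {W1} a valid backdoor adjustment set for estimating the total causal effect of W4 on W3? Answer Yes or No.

Yes

Backdoor paths from W4 to W3 (paths whose first edge points into W4):
  P1: W4 <- W1 -> W3
Condition 1 (no descendant of W4 in the set): holds — descendants of W4 are {W2, W3}; none are in {W1}.
Condition 2 (every backdoor path blocked by {W1}):
  P1: blocked at fork node W1 ∈ conditioning set.
{W1} satisfies the backdoor criterion.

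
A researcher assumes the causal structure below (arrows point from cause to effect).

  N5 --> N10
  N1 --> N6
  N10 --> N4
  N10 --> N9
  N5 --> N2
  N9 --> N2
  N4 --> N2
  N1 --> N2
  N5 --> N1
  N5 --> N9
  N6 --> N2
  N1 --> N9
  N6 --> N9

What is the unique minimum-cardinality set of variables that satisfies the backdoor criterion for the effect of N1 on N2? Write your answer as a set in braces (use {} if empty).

Variables eligible for adjustment (non-descendants of N1, excluding N1 and N2): {N10, N4, N5}.
Backdoor paths from N1 to N2:
  P1: N1 <- N5 -> N10 -> N4 -> N2
  P2: N1 <- N5 -> N10 -> N9 <- N6 -> N2
  P3: N1 <- N5 -> N10 -> N9 -> N2
  P4: N1 <- N5 -> N9 <- N10 -> N4 -> N2
  P5: N1 <- N5 -> N9 <- N6 -> N2
  P6: N1 <- N5 -> N9 -> N2
  P7: N1 <- N5 -> N2
The empty set is not sufficient: P1 (N1 <- N5 -> N10 -> N4 -> N2) has no collider blocking it and no conditioned non-collider, so it is open.
Try {N5}:
  P1: blocked at fork node N5 ∈ conditioning set.
  P2: blocked at fork node N5 ∈ conditioning set.
  P3: blocked at fork node N5 ∈ conditioning set.
  P4: blocked at fork node N5 ∈ conditioning set.
  P5: blocked at fork node N5 ∈ conditioning set.
  P6: blocked at fork node N5 ∈ conditioning set.
  P7: blocked at fork node N5 ∈ conditioning set.
{N5} contains no descendant of N1 and blocks every backdoor path.
No other singleton works — e.g. {N10} leaves P6 open — so {N5} is the unique smallest valid adjustment set.

{N5}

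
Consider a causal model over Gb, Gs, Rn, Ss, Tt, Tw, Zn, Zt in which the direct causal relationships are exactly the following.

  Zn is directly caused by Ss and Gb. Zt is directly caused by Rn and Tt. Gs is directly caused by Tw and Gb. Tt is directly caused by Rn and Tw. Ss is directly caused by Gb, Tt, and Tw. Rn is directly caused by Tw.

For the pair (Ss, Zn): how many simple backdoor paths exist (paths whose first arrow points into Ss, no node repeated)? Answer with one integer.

A backdoor path from Ss to Zn is any simple undirected path whose first edge points into Ss (i.e. leaves Ss via a parent).
Parents of Ss: {Gb, Tt, Tw}.
Enumerating:
  P1: Ss <- Gb -> Zn
  P2: Ss <- Tw -> Gs <- Gb -> Zn
  P3: Ss <- Tt <- Tw -> Gs <- Gb -> Zn
  P4: Ss <- Tt <- Rn <- Tw -> Gs <- Gb -> Zn
  P5: Ss <- Tt -> Zt <- Rn <- Tw -> Gs <- Gb -> Zn
That exhausts the simple backdoor paths. Count: 5.

5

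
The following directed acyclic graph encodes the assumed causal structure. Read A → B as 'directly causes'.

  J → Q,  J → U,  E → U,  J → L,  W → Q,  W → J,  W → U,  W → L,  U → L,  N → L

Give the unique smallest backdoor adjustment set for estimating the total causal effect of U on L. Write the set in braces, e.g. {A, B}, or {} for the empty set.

Variables eligible for adjustment (non-descendants of U, excluding U and L): {E, J, N, Q, W}.
Backdoor paths from U to L:
  P1: U <- W -> J -> L
  P2: U <- W -> Q <- J -> L
  P3: U <- W -> L
  P4: U <- J <- W -> L
  P5: U <- J -> Q <- W -> L
  P6: U <- J -> L
The empty set is not sufficient: P1 (U <- W -> J -> L) has no collider blocking it and no conditioned non-collider, so it is open.
Try {J, W}:
  P1: blocked at fork node W ∈ conditioning set.
  P2: blocked at fork node W ∈ conditioning set.
  P3: blocked at fork node W ∈ conditioning set.
  P4: blocked at chain node J ∈ conditioning set.
  P5: blocked at fork node J ∈ conditioning set.
  P6: blocked at fork node J ∈ conditioning set.
{J, W} contains no descendant of U and blocks every backdoor path.
Every element of {J, W} is needed (dropping J leaves P6 open; dropping W leaves P3 open), so no proper subset is valid.
Among all size-2 subsets of the eligible variables, only {J, W} blocks every backdoor path, so it is the unique smallest valid adjustment set.

{J, W}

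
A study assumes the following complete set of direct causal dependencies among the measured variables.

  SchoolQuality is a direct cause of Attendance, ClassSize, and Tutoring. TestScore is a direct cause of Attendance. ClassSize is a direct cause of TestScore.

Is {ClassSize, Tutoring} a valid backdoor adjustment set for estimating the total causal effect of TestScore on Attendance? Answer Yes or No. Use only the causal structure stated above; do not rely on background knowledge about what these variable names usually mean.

Backdoor paths from TestScore to Attendance (paths whose first edge points into TestScore):
  P1: TestScore <- ClassSize <- SchoolQuality -> Attendance
Condition 1 (no descendant of TestScore in the set): holds — descendants of TestScore are {Attendance}; none are in {ClassSize, Tutoring}.
Condition 2 (every backdoor path blocked by {ClassSize, Tutoring}):
  P1: blocked at chain node ClassSize ∈ conditioning set.
{ClassSize, Tutoring} satisfies the backdoor criterion.

Yes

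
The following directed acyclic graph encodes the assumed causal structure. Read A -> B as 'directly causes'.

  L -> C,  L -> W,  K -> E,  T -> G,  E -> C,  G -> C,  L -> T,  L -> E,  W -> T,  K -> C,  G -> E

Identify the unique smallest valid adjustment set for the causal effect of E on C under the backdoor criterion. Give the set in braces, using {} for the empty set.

Variables eligible for adjustment (non-descendants of E, excluding E and C): {G, K, L, T, W}.
Backdoor paths from E to C:
  P1: E <- L -> W -> T -> G -> C
  P2: E <- L -> T -> G -> C
  P3: E <- L -> C
  P4: E <- K -> C
  P5: E <- G <- T <- L -> C
  P6: E <- G <- T <- W <- L -> C
  P7: E <- G -> C
The empty set is not sufficient: P1 (E <- L -> W -> T -> G -> C) has no collider blocking it and no conditioned non-collider, so it is open.
Try {G, K, L}:
  P1: blocked at fork node L ∈ conditioning set.
  P2: blocked at fork node L ∈ conditioning set.
  P3: blocked at fork node L ∈ conditioning set.
  P4: blocked at fork node K ∈ conditioning set.
  P5: blocked at chain node G ∈ conditioning set.
  P6: blocked at chain node G ∈ conditioning set.
  P7: blocked at fork node G ∈ conditioning set.
{G, K, L} contains no descendant of E and blocks every backdoor path.
Every element of {G, K, L} is needed (dropping G leaves P7 open; dropping K leaves P4 open; dropping L leaves P3 open), so no proper subset is valid.
Among all size-3 subsets of the eligible variables, only {G, K, L} blocks every backdoor path, so it is the unique smallest valid adjustment set.

{G, K, L}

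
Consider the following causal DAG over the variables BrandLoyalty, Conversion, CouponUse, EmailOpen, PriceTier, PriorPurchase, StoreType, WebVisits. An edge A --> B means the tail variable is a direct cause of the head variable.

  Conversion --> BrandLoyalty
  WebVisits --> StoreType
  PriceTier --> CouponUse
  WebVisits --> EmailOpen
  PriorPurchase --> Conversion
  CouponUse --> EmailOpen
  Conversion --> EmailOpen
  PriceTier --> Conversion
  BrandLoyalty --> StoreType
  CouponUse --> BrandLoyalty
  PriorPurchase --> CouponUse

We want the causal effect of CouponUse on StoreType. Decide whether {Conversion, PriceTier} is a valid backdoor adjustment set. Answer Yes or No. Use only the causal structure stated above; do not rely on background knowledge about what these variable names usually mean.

Yes

Backdoor paths from CouponUse to StoreType (paths whose first edge points into CouponUse):
  P1: CouponUse <- PriceTier -> Conversion -> BrandLoyalty -> StoreType
  P2: CouponUse <- PriceTier -> Conversion -> EmailOpen <- WebVisits -> StoreType
  P3: CouponUse <- PriorPurchase -> Conversion -> BrandLoyalty -> StoreType
  P4: CouponUse <- PriorPurchase -> Conversion -> EmailOpen <- WebVisits -> StoreType
Condition 1 (no descendant of CouponUse in the set): holds — descendants of CouponUse are {BrandLoyalty, EmailOpen, StoreType}; none are in {Conversion, PriceTier}.
Condition 2 (every backdoor path blocked by {Conversion, PriceTier}):
  P1: blocked at fork node PriceTier ∈ conditioning set.
  P2: blocked at fork node PriceTier ∈ conditioning set.
  P3: blocked at chain node Conversion ∈ conditioning set.
  P4: blocked at chain node Conversion ∈ conditioning set.
{Conversion, PriceTier} satisfies the backdoor criterion.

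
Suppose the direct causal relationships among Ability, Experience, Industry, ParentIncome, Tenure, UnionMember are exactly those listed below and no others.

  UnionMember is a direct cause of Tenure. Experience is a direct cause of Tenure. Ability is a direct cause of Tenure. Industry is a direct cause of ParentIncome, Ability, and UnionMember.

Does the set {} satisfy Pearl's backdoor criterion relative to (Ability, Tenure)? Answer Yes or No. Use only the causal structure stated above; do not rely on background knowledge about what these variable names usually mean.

Backdoor paths from Ability to Tenure (paths whose first edge points into Ability):
  P1: Ability <- Industry -> UnionMember -> Tenure
Condition 1 (no descendant of Ability in the set): holds — descendants of Ability are {Tenure}; none are in {}.
Condition 2 (every backdoor path blocked by {}):
  P1: open — no interior node is in the conditioning set.
{} does not satisfy the backdoor criterion.

No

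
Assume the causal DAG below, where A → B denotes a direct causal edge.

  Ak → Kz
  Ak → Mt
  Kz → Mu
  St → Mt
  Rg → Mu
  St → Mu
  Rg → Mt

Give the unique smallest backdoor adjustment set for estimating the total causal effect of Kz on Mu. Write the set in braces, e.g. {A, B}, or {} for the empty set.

Variables eligible for adjustment (non-descendants of Kz, excluding Kz and Mu): {Ak, Mt, Rg, St}.
Backdoor paths from Kz to Mu:
  P1: Kz <- Ak -> Mt <- St -> Mu
  P2: Kz <- Ak -> Mt <- Rg -> Mu
Each backdoor path contains an unconditioned collider, so every path is already blocked with the empty conditioning set:
  P1: blocked at collider Mt (neither it nor any descendant is in the conditioning set).
  P2: blocked at collider Mt (neither it nor any descendant is in the conditioning set).
The empty set is therefore the unique smallest valid set.

{}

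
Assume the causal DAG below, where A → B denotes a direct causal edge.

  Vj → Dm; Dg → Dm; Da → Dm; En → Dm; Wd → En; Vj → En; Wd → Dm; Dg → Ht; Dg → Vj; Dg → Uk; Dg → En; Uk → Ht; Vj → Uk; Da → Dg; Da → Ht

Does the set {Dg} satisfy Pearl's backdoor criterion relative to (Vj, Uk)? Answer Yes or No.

Backdoor paths from Vj to Uk (paths whose first edge points into Vj):
  P1: Vj <- Dg <- Da -> Ht <- Uk
  P2: Vj <- Dg -> Uk
  P3: Vj <- Dg -> Ht <- Uk
  P4: Vj <- Dg -> En <- Wd -> Dm <- Da -> Ht <- Uk
  P5: Vj <- Dg -> En -> Dm <- Da -> Ht <- Uk
  P6: Vj <- Dg -> Dm <- Da -> Ht <- Uk
Condition 1 (no descendant of Vj in the set): holds — descendants of Vj are {Dm, En, Ht, Uk}; none are in {Dg}.
Condition 2 (every backdoor path blocked by {Dg}):
  P1: blocked at chain node Dg ∈ conditioning set.
  P2: blocked at fork node Dg ∈ conditioning set.
  P3: blocked at fork node Dg ∈ conditioning set.
  P4: blocked at fork node Dg ∈ conditioning set.
  P5: blocked at fork node Dg ∈ conditioning set.
  P6: blocked at fork node Dg ∈ conditioning set.
{Dg} satisfies the backdoor criterion.

Yes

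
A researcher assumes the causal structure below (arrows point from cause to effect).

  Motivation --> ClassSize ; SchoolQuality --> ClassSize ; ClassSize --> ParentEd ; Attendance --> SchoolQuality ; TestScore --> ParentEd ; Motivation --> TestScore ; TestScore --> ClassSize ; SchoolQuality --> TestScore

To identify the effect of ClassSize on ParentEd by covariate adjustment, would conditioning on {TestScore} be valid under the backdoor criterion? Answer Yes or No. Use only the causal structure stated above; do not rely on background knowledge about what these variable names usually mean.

Yes

Backdoor paths from ClassSize to ParentEd (paths whose first edge points into ClassSize):
  P1: ClassSize <- Motivation -> TestScore -> ParentEd
  P2: ClassSize <- SchoolQuality -> TestScore -> ParentEd
  P3: ClassSize <- TestScore -> ParentEd
Condition 1 (no descendant of ClassSize in the set): holds — descendants of ClassSize are {ParentEd}; none are in {TestScore}.
Condition 2 (every backdoor path blocked by {TestScore}):
  P1: blocked at chain node TestScore ∈ conditioning set.
  P2: blocked at chain node TestScore ∈ conditioning set.
  P3: blocked at fork node TestScore ∈ conditioning set.
{TestScore} satisfies the backdoor criterion.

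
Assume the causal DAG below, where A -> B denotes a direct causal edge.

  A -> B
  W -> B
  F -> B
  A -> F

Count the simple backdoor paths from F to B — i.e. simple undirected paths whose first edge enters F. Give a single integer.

1

A backdoor path from F to B is any simple undirected path whose first edge points into F (i.e. leaves F via a parent).
Parents of F: {A}.
Enumerating:
  P1: F <- A -> B
That exhausts the simple backdoor paths. Count: 1.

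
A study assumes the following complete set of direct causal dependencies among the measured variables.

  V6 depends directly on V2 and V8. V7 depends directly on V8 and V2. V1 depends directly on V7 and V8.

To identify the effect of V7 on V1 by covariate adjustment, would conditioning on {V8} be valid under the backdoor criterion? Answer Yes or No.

Yes

Backdoor paths from V7 to V1 (paths whose first edge points into V7):
  P1: V7 <- V2 -> V6 <- V8 -> V1
  P2: V7 <- V8 -> V1
Condition 1 (no descendant of V7 in the set): holds — descendants of V7 are {V1}; none are in {V8}.
Condition 2 (every backdoor path blocked by {V8}):
  P1: blocked at collider V6 (neither it nor any descendant is in the conditioning set).
  P2: blocked at fork node V8 ∈ conditioning set.
{V8} satisfies the backdoor criterion.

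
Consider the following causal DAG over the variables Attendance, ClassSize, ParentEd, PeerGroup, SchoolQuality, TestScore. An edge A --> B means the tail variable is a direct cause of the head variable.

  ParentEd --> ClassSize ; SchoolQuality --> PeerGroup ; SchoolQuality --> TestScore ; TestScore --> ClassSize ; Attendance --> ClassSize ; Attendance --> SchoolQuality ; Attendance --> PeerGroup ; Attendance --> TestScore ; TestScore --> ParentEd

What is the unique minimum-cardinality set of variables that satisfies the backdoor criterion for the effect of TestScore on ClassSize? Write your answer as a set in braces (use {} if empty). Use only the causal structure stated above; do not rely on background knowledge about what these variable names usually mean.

Variables eligible for adjustment (non-descendants of TestScore, excluding TestScore and ClassSize): {Attendance, PeerGroup, SchoolQuality}.
Backdoor paths from TestScore to ClassSize:
  P1: TestScore <- Attendance -> ClassSize
  P2: TestScore <- SchoolQuality <- Attendance -> ClassSize
  P3: TestScore <- SchoolQuality -> PeerGroup <- Attendance -> ClassSize
The empty set is not sufficient: P1 (TestScore <- Attendance -> ClassSize) has no collider blocking it and no conditioned non-collider, so it is open.
Try {Attendance}:
  P1: blocked at fork node Attendance ∈ conditioning set.
  P2: blocked at fork node Attendance ∈ conditioning set.
  P3: blocked at collider PeerGroup (neither it nor any descendant is in the conditioning set).
{Attendance} contains no descendant of TestScore and blocks every backdoor path.
No other singleton works — e.g. {SchoolQuality} leaves P1 open — so {Attendance} is the unique smallest valid adjustment set.

{Attendance}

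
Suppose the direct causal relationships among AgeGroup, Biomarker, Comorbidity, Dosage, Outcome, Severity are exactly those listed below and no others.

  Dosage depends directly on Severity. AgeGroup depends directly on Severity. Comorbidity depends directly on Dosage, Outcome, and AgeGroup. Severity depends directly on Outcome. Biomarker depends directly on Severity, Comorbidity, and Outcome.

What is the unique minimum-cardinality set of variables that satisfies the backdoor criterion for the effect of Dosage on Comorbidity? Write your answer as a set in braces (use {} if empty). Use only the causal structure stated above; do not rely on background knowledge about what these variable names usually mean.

Variables eligible for adjustment (non-descendants of Dosage, excluding Dosage and Comorbidity): {AgeGroup, Outcome, Severity}.
Backdoor paths from Dosage to Comorbidity:
  P1: Dosage <- Severity <- Outcome -> Comorbidity
  P2: Dosage <- Severity <- Outcome -> Biomarker <- Comorbidity
  P3: Dosage <- Severity -> AgeGroup -> Comorbidity
  P4: Dosage <- Severity -> Biomarker <- Outcome -> Comorbidity
  P5: Dosage <- Severity -> Biomarker <- Comorbidity
The empty set is not sufficient: P1 (Dosage <- Severity <- Outcome -> Comorbidity) has no collider blocking it and no conditioned non-collider, so it is open.
Try {Severity}:
  P1: blocked at chain node Severity ∈ conditioning set.
  P2: blocked at chain node Severity ∈ conditioning set.
  P3: blocked at fork node Severity ∈ conditioning set.
  P4: blocked at fork node Severity ∈ conditioning set.
  P5: blocked at fork node Severity ∈ conditioning set.
{Severity} contains no descendant of Dosage and blocks every backdoor path.
No other singleton works — e.g. {Outcome} leaves P3 open — so {Severity} is the unique smallest valid adjustment set.

{Severity}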